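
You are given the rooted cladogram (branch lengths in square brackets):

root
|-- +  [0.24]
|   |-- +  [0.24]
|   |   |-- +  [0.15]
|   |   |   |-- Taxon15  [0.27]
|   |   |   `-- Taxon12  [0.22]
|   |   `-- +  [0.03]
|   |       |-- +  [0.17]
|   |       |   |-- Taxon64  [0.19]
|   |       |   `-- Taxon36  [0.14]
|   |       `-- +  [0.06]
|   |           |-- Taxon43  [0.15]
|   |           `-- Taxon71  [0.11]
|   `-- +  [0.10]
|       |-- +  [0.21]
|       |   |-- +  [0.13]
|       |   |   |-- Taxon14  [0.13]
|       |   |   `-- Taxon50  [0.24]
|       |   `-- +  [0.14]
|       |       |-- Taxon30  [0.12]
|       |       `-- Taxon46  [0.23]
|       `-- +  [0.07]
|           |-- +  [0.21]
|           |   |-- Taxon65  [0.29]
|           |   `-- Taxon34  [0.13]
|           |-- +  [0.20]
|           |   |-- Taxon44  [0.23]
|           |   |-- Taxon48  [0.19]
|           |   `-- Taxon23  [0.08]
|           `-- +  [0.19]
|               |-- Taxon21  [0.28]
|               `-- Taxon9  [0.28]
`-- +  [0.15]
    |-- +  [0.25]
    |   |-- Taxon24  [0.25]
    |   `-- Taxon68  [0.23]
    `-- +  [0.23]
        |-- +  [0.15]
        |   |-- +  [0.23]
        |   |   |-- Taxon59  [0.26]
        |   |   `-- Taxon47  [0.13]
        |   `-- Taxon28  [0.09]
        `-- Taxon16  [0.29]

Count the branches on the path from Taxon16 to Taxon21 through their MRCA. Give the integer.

The MRCA of Taxon16 and Taxon21 is the root of the tree.
From Taxon16 up to that node: 3 branches. From Taxon21 up to the same node: 5 branches. Total: 3 + 5 = 8.

8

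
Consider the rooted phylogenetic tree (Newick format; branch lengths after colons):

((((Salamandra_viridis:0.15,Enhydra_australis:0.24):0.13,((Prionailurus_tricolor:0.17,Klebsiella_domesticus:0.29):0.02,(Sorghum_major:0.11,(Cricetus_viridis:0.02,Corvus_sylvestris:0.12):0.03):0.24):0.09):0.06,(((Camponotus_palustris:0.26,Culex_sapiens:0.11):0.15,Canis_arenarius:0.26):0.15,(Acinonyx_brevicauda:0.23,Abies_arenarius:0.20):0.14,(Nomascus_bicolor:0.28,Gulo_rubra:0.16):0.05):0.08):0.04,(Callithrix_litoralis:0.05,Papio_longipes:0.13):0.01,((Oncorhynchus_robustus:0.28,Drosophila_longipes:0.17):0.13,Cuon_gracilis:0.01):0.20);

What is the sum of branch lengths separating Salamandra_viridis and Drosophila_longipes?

0.88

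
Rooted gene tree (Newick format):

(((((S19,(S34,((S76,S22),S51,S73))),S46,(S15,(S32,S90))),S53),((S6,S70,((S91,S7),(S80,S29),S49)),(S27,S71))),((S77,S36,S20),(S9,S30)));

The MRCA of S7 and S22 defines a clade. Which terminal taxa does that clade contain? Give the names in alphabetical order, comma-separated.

Tracing S7: it sits inside (S91,S7).
Tracing S22: it sits inside (S76,S22).
The smallest clade enclosing both is ((((S19,(S34,((S76,S22),S51,S73))),S46,(S15,(S32,S90))),S53),((S6,S70,((S91,S7),(S80,S29),S49)),(S27,S71))); the answer is its 20 terminal taxa in alphabetical order.

S15, S19, S22, S27, S29, S32, S34, S46, S49, S51, S53, S6, S7, S70, S71, S73, S76, S80, S90, S91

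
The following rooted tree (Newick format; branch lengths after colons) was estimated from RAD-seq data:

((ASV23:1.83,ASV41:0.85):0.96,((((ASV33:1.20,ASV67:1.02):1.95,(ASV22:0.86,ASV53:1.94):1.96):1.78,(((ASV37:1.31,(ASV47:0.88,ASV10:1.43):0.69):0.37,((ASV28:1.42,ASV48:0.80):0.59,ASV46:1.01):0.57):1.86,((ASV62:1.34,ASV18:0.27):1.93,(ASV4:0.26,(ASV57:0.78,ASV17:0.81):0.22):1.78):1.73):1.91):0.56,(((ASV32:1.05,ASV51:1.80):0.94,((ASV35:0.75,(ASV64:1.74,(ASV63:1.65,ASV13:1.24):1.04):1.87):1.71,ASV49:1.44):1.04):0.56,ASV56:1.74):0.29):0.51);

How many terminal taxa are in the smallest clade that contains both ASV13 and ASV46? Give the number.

23

The MRCA of ASV13 and ASV46 is the node subtending ((((ASV33,ASV67),(ASV22,ASV53)),(((ASV37,(ASV47,ASV10)),((ASV28,ASV48),ASV46)),((ASV62,ASV18),(ASV4,(ASV57,ASV17))))),(((ASV32,ASV51),((ASV35,(ASV64,(ASV63,ASV13))),ASV49)),ASV56)).
That clade contains 23 terminal taxa: ASV10, ASV13, ASV17, ASV18, ASV22, ASV28, ASV32, ASV33, ASV35, ASV37, ASV4, ASV46, ASV47, ASV48, ASV49, ASV51, ASV53, ASV56, ASV57, ASV62, ASV63, ASV64, ASV67.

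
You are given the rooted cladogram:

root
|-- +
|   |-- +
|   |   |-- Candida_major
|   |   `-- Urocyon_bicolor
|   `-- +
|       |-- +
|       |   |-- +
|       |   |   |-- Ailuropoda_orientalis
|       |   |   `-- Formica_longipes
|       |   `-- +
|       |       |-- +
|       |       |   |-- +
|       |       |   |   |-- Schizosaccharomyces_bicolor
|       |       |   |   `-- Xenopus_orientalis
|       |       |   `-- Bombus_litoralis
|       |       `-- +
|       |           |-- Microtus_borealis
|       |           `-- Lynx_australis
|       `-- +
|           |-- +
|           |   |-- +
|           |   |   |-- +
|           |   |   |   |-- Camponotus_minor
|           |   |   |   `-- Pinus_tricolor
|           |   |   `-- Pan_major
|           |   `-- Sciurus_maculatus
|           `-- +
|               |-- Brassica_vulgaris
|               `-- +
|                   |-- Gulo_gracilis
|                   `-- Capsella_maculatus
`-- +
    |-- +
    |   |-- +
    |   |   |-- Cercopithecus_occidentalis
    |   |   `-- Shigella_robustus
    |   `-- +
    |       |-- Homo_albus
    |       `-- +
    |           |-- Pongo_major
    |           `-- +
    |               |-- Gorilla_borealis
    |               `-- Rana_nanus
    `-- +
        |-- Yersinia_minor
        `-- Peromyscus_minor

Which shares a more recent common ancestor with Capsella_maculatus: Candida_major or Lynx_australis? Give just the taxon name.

The MRCA of Capsella_maculatus and Lynx_australis subtends (((Ailuropoda_orientalis,Formica_longipes),(((Schizosaccharomyces_bicolor,Xenopus_orientalis),Bombus_litoralis),(Microtus_borealis,Lynx_australis))),((((Camponotus_minor,Pinus_tricolor),Pan_major),Sciurus_maculatus),(Brassica_vulgaris,(Gulo_gracilis,Capsella_maculatus)))) (14 taxa).
The MRCA of Capsella_maculatus and Candida_major subtends ((Candida_major,Urocyon_bicolor),(((Ailuropoda_orientalis,Formica_longipes),(((Schizosaccharomyces_bicolor,Xenopus_orientalis),Bombus_litoralis),(Microtus_borealis,Lynx_australis))),((((Camponotus_minor,Pinus_tricolor),Pan_major),Sciurus_maculatus),(Brassica_vulgaris,(Gulo_gracilis,Capsella_maculatus))))) (16 taxa).
The first is nested inside the second, so Capsella_maculatus shares a more recent common ancestor with Lynx_australis.

Lynx_australis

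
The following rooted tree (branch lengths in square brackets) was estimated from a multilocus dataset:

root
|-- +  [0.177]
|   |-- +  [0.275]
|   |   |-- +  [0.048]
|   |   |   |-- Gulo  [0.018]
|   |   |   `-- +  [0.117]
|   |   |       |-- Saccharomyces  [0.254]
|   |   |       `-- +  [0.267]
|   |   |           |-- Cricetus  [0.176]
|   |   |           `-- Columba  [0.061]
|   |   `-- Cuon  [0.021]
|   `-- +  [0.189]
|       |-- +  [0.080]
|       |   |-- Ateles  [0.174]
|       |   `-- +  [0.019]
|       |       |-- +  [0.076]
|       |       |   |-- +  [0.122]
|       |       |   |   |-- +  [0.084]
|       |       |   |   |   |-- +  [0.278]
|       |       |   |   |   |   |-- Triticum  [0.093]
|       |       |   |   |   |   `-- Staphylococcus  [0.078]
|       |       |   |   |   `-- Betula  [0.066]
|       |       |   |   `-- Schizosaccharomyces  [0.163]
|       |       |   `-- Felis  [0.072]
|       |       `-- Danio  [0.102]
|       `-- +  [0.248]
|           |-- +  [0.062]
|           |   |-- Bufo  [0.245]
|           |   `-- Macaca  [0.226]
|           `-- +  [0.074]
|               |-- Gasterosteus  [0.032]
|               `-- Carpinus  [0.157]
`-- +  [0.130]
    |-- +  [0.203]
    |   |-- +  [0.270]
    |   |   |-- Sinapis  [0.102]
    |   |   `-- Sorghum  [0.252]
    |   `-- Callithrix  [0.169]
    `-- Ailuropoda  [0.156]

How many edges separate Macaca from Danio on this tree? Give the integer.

6

The MRCA of Macaca and Danio is the node subtending ((Ateles,(((((Triticum,Staphylococcus),Betula),Schizosaccharomyces),Felis),Danio)),((Bufo,Macaca),(Gasterosteus,Carpinus))).
From Macaca up to that node: 3 branches. From Danio up to the same node: 3 branches. Total: 3 + 3 = 6.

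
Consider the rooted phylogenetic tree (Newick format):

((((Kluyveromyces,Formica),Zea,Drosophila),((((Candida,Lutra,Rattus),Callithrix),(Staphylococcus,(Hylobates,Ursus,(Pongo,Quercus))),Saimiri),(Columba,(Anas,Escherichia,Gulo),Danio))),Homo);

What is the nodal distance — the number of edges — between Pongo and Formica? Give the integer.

The MRCA of Pongo and Formica is the node subtending (((Kluyveromyces,Formica),Zea,Drosophila),((((Candida,Lutra,Rattus),Callithrix),(Staphylococcus,(Hylobates,Ursus,(Pongo,Quercus))),Saimiri),(Columba,(Anas,Escherichia,Gulo),Danio))).
From Pongo up to that node: 6 branches. From Formica up to the same node: 3 branches. Total: 6 + 3 = 9.

9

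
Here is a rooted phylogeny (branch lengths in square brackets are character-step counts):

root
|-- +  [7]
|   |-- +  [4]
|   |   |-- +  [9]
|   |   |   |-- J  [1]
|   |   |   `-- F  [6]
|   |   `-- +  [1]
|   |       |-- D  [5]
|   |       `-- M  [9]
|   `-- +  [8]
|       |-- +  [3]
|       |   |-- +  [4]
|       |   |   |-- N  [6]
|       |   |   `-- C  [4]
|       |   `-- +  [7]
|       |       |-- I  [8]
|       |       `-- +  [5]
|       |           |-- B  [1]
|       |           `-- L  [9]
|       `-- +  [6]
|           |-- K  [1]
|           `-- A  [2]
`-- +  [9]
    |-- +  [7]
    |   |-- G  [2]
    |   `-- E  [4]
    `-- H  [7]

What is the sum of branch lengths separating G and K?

40

The path runs G → … → MRCA → … → K; the MRCA is the root of the tree.
Branch lengths along that path: 2 + 7 + 9 + 7 + 8 + 6 + 1 = 40.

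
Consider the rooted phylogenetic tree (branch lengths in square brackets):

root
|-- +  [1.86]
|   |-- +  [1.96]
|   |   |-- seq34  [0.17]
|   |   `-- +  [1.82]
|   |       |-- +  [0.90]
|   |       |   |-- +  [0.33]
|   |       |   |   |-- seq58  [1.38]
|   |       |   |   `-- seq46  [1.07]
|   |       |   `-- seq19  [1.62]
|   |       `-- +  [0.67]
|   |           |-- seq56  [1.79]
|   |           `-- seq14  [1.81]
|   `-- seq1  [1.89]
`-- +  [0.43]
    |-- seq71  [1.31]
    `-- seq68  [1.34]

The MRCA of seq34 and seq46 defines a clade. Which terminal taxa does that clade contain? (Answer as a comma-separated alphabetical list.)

seq14, seq19, seq34, seq46, seq56, seq58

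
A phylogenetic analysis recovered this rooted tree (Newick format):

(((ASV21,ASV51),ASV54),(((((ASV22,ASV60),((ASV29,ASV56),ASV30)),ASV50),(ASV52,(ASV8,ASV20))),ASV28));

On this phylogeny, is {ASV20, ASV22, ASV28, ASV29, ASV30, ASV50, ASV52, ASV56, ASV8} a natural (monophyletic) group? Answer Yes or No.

No

The MRCA of the listed taxa subtends (((((ASV22,ASV60),((ASV29,ASV56),ASV30)),ASV50),(ASV52,(ASV8,ASV20))),ASV28).
That clade also contains ASV60, which is not in the proposed group, so the group is not monophyletic.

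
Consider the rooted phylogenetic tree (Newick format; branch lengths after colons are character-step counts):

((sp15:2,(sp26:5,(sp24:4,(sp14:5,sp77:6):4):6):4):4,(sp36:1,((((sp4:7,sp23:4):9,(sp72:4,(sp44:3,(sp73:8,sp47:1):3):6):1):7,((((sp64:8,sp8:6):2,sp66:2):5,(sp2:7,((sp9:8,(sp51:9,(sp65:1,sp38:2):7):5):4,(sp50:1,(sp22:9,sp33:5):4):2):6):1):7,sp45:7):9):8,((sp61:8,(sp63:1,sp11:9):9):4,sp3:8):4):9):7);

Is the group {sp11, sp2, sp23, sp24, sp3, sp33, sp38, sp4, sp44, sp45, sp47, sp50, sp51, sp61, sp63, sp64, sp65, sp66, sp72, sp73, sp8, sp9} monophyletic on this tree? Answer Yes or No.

The MRCA of the listed taxa is the root, so the smallest clade containing them is the whole tree.
That clade also contains sp14, sp15, sp22, sp26, sp36, sp77, which are not in the proposed group, so the group is not monophyletic.

No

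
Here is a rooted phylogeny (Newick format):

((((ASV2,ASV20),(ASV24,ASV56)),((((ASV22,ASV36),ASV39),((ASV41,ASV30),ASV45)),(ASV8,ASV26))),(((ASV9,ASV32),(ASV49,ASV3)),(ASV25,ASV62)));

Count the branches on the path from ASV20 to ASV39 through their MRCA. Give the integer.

7

The MRCA of ASV20 and ASV39 is the node subtending (((ASV2,ASV20),(ASV24,ASV56)),((((ASV22,ASV36),ASV39),((ASV41,ASV30),ASV45)),(ASV8,ASV26))).
From ASV20 up to that node: 3 branches. From ASV39 up to the same node: 4 branches. Total: 3 + 4 = 7.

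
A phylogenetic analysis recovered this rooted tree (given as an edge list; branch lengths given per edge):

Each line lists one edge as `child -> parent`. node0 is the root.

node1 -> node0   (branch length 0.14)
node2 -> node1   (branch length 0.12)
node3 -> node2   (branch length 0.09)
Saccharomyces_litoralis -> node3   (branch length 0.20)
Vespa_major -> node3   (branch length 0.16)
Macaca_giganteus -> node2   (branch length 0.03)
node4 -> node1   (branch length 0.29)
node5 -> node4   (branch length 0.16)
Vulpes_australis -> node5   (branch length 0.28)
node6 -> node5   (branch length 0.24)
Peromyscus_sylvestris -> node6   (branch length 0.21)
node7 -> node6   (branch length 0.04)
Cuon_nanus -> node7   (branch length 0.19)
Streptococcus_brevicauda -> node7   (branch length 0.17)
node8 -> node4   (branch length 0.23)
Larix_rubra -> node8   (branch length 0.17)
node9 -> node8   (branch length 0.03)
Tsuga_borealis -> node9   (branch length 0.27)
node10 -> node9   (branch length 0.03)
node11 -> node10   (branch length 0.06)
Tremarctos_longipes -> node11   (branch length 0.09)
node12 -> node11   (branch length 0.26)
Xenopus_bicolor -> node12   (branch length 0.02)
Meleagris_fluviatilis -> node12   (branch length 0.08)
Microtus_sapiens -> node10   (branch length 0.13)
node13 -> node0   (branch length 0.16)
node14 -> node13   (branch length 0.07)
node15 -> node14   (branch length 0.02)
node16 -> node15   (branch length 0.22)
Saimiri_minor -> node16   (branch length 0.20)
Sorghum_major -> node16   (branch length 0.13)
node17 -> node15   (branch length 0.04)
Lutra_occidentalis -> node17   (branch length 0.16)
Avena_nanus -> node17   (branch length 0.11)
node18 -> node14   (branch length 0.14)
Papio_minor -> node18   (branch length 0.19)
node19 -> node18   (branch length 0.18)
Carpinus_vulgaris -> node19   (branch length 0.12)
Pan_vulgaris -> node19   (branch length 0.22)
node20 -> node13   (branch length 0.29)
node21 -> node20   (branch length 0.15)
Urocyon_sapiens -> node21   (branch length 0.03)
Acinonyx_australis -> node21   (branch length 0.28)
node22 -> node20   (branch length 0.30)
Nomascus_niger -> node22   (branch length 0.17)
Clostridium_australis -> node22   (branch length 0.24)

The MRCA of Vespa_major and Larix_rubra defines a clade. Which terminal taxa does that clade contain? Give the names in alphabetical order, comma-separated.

Cuon_nanus, Larix_rubra, Macaca_giganteus, Meleagris_fluviatilis, Microtus_sapiens, Peromyscus_sylvestris, Saccharomyces_litoralis, Streptococcus_brevicauda, Tremarctos_longipes, Tsuga_borealis, Vespa_major, Vulpes_australis, Xenopus_bicolor

Tracing Vespa_major: it sits inside (Saccharomyces_litoralis,Vespa_major).
Tracing Larix_rubra: it sits inside (Larix_rubra,(Tsuga_borealis,((Tremarctos_longipes,(Xenopus_bicolor,Meleagris_fluviatilis)),Microtus_sapiens))).
The smallest clade enclosing both is (((Saccharomyces_litoralis,Vespa_major),Macaca_giganteus),((Vulpes_australis,(Peromyscus_sylvestris,(Cuon_nanus,Streptococcus_brevicauda))),(Larix_rubra,(Tsuga_borealis,((Tremarctos_longipes,(Xenopus_bicolor,Meleagris_fluviatilis)),Microtus_sapiens))))); the answer is its 13 terminal taxa in alphabetical order.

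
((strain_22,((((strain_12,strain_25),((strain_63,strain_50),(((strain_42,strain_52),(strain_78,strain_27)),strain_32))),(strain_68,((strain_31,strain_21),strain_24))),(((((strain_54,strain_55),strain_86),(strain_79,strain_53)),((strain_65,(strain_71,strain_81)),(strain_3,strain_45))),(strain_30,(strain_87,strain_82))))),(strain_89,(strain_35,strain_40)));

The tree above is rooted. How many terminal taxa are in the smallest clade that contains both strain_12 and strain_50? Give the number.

9

The MRCA of strain_12 and strain_50 is the node subtending ((strain_12,strain_25),((strain_63,strain_50),(((strain_42,strain_52),(strain_78,strain_27)),strain_32))).
That clade contains 9 terminal taxa: strain_12, strain_25, strain_27, strain_32, strain_42, strain_50, strain_52, strain_63, strain_78.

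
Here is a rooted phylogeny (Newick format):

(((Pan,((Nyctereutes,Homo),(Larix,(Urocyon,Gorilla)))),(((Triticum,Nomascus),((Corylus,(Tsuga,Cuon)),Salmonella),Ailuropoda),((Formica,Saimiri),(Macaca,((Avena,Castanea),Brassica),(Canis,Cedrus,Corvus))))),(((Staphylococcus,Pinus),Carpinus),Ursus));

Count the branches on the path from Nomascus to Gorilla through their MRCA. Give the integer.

9

The MRCA of Nomascus and Gorilla is the node subtending ((Pan,((Nyctereutes,Homo),(Larix,(Urocyon,Gorilla)))),(((Triticum,Nomascus),((Corylus,(Tsuga,Cuon)),Salmonella),Ailuropoda),((Formica,Saimiri),(Macaca,((Avena,Castanea),Brassica),(Canis,Cedrus,Corvus))))).
From Nomascus up to that node: 4 branches. From Gorilla up to the same node: 5 branches. Total: 4 + 5 = 9.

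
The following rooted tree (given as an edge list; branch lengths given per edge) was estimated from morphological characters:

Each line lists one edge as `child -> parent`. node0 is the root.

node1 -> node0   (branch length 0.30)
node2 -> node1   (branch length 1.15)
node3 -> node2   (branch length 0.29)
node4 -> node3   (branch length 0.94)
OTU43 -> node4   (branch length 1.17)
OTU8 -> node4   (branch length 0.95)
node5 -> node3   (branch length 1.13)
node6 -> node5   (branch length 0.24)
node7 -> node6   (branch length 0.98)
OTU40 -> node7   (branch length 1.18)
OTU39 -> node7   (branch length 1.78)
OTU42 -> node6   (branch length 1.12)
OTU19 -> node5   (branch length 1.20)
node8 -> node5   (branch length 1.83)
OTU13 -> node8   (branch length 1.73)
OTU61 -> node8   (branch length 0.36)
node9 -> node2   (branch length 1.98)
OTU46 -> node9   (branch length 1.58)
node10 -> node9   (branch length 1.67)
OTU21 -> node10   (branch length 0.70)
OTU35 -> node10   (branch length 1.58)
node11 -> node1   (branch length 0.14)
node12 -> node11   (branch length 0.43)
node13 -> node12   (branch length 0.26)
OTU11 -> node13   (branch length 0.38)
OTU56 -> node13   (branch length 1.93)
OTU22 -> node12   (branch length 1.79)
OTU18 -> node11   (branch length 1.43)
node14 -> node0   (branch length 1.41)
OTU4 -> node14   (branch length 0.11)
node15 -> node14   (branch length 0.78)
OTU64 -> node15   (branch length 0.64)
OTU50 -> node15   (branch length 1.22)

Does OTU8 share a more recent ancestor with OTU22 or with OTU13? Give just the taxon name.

OTU13

The MRCA of OTU8 and OTU13 subtends ((OTU43,OTU8),(((OTU40,OTU39),OTU42),OTU19,(OTU13,OTU61))) (8 taxa).
The MRCA of OTU8 and OTU22 subtends ((((OTU43,OTU8),(((OTU40,OTU39),OTU42),OTU19,(OTU13,OTU61))),(OTU46,(OTU21,OTU35))),(((OTU11,OTU56),OTU22),OTU18)) (15 taxa).
The first is nested inside the second, so OTU8 shares a more recent common ancestor with OTU13.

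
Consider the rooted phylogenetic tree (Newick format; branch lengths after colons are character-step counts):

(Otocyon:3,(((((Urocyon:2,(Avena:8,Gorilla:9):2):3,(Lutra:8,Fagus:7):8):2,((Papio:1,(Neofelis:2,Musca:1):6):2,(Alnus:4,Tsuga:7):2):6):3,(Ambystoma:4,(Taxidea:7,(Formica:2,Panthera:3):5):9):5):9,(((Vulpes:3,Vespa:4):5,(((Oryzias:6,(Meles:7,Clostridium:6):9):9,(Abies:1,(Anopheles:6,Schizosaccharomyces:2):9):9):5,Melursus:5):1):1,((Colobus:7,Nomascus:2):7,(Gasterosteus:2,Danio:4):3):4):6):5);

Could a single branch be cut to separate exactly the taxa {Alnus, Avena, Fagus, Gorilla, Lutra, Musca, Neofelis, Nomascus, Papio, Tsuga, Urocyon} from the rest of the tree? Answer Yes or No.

No

The MRCA of the listed taxa subtends (((((Urocyon,(Avena,Gorilla)),(Lutra,Fagus)),((Papio,(Neofelis,Musca)),(Alnus,Tsuga))),(Ambystoma,(Taxidea,(Formica,Panthera)))),(((Vulpes,Vespa),(((Oryzias,(Meles,Clostridium)),(Abies,(Anopheles,Schizosaccharomyces))),Melursus)),((Colobus,Nomascus),(Gasterosteus,Danio)))).
That clade also contains Abies, Ambystoma, Anopheles, Clostridium, Colobus, Danio, Formica, Gasterosteus, Meles, Melursus, Oryzias, Panthera, Schizosaccharomyces, Taxidea, Vespa, Vulpes, which are not in the proposed group, so the group is not monophyletic.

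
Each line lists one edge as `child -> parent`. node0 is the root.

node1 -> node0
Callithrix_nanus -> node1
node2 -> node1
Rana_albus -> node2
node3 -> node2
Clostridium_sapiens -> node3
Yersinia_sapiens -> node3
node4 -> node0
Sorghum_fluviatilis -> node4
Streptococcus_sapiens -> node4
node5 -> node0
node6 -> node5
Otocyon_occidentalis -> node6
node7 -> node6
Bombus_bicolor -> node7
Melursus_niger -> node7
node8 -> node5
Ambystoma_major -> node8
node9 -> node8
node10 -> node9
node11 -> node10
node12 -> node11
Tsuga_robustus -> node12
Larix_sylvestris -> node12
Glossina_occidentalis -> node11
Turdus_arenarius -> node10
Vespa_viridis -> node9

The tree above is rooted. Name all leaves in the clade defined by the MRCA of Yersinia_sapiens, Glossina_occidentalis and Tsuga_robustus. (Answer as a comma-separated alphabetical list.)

Tracing Yersinia_sapiens: it sits inside (Clostridium_sapiens,Yersinia_sapiens).
Tracing Glossina_occidentalis: it sits inside ((Tsuga_robustus,Larix_sylvestris),Glossina_occidentalis).
Tracing Tsuga_robustus: it sits inside (Tsuga_robustus,Larix_sylvestris).
The smallest clade enclosing all 3 is the whole tree (their MRCA is the root), so the answer is all 15 tips in alphabetical order.

Ambystoma_major, Bombus_bicolor, Callithrix_nanus, Clostridium_sapiens, Glossina_occidentalis, Larix_sylvestris, Melursus_niger, Otocyon_occidentalis, Rana_albus, Sorghum_fluviatilis, Streptococcus_sapiens, Tsuga_robustus, Turdus_arenarius, Vespa_viridis, Yersinia_sapiens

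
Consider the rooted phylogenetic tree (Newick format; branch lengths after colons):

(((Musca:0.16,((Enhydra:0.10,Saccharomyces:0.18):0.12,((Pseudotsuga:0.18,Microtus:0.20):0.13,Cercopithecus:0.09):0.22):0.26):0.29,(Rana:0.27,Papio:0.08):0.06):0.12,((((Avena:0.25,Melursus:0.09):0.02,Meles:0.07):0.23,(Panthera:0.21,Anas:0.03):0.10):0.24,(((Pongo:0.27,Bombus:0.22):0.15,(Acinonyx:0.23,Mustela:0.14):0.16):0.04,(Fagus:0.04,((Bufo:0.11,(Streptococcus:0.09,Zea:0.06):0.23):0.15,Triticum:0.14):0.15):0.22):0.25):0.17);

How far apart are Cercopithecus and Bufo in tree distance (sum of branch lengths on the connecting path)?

2.03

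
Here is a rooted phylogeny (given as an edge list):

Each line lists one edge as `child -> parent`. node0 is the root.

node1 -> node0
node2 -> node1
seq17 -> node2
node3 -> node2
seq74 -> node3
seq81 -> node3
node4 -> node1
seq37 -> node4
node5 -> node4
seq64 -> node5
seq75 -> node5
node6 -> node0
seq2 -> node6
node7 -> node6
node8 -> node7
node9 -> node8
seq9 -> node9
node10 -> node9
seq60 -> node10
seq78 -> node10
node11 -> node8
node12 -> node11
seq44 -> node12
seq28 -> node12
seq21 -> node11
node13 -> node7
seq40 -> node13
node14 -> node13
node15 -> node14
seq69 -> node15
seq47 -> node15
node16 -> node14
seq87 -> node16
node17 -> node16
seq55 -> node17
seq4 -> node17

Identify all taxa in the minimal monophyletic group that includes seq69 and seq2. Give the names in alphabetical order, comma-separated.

seq2, seq21, seq28, seq4, seq40, seq44, seq47, seq55, seq60, seq69, seq78, seq87, seq9

Tracing seq69: it sits inside (seq69,seq47).
Tracing seq2: it sits inside (seq2,(((seq9,(seq60,seq78)),((seq44,seq28),seq21)),(seq40,((seq69,seq47),(seq87,(seq55,seq4)))))).
The smallest clade enclosing both is (seq2,(((seq9,(seq60,seq78)),((seq44,seq28),seq21)),(seq40,((seq69,seq47),(seq87,(seq55,seq4)))))); the answer is its 13 terminal taxa in alphabetical order.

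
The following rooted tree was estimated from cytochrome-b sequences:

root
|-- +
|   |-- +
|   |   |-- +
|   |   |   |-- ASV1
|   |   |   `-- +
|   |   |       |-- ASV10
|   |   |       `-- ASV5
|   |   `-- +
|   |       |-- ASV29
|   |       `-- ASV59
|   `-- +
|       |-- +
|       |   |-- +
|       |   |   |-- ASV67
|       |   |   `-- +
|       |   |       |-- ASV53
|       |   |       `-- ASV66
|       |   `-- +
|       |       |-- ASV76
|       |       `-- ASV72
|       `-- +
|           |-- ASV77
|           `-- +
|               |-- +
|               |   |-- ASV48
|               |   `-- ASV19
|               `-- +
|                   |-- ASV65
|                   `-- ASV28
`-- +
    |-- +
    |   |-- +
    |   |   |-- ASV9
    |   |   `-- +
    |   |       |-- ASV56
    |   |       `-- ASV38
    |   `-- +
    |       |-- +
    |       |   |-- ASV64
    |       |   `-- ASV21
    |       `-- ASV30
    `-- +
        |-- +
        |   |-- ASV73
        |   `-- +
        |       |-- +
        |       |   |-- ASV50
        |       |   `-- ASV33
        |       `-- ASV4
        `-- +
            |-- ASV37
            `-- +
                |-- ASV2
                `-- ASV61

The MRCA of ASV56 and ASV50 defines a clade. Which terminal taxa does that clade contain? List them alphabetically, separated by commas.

Tracing ASV56: it sits inside (ASV56,ASV38).
Tracing ASV50: it sits inside (ASV50,ASV33).
The smallest clade enclosing both is (((ASV9,(ASV56,ASV38)),((ASV64,ASV21),ASV30)),((ASV73,((ASV50,ASV33),ASV4)),(ASV37,(ASV2,ASV61)))); the answer is its 13 terminal taxa in alphabetical order.

ASV2, ASV21, ASV30, ASV33, ASV37, ASV38, ASV4, ASV50, ASV56, ASV61, ASV64, ASV73, ASV9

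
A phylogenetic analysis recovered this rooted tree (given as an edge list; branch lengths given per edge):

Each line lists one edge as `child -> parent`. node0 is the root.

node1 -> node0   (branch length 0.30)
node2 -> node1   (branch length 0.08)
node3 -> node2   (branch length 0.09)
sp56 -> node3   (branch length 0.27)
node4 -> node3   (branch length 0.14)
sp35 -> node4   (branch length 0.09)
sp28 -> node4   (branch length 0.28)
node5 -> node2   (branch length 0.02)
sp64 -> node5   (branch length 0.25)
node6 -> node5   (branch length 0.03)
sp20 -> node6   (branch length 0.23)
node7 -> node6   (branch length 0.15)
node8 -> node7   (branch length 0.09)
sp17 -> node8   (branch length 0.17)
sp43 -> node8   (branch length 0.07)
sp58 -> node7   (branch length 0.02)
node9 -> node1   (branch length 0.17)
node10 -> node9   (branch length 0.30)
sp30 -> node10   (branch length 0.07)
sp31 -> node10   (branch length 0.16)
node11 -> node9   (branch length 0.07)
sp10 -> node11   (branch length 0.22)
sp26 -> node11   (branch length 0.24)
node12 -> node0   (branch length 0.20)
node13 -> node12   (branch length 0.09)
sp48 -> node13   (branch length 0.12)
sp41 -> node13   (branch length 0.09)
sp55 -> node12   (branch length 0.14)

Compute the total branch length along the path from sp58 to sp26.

The path runs sp58 → … → MRCA → … → sp26; the MRCA is the node subtending (((sp56,(sp35,sp28)),(sp64,(sp20,((sp17,sp43),sp58)))),((sp30,sp31),(sp10,sp26))).
Branch lengths along that path: 0.02 + 0.15 + 0.03 + 0.02 + 0.08 + 0.17 + 0.07 + 0.24 = 0.78.

0.78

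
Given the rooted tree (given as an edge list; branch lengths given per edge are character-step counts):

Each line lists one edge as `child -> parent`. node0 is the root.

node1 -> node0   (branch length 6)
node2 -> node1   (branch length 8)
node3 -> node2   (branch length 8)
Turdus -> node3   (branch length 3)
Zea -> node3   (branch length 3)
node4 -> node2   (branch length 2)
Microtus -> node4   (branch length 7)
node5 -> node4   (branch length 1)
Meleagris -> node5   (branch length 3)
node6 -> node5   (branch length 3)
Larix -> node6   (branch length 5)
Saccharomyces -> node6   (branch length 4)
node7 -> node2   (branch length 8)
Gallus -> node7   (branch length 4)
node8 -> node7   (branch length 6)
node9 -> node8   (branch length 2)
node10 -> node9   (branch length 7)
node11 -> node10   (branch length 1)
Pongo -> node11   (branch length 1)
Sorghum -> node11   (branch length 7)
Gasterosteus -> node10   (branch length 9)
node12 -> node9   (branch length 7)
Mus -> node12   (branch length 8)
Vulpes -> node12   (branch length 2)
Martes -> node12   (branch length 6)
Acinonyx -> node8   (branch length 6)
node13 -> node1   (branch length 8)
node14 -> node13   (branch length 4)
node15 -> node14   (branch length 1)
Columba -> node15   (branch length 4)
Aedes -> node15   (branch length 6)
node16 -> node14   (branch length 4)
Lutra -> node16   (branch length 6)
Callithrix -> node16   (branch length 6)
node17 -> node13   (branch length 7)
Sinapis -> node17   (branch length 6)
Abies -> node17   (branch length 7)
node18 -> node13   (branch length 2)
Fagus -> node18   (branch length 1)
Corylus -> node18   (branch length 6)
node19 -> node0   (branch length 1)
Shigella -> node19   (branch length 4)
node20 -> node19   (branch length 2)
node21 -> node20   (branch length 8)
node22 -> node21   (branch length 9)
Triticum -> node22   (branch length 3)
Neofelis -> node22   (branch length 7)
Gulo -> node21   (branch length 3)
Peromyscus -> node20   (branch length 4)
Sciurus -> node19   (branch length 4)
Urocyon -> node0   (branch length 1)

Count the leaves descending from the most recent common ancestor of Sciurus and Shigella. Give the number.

6

The MRCA of Sciurus and Shigella is the node subtending (Shigella,(((Triticum,Neofelis),Gulo),Peromyscus),Sciurus).
That clade contains 6 terminal taxa: Gulo, Neofelis, Peromyscus, Sciurus, Shigella, Triticum.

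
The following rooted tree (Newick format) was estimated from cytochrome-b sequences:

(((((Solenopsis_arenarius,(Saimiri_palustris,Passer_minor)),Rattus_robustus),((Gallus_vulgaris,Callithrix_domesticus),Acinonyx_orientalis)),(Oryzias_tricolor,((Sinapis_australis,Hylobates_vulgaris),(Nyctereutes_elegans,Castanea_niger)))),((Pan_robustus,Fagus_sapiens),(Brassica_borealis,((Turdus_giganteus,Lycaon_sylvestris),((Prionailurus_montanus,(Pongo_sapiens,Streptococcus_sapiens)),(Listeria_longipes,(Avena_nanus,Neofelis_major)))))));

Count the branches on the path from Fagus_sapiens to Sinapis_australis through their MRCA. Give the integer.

The MRCA of Fagus_sapiens and Sinapis_australis is the root of the tree.
From Fagus_sapiens up to that node: 3 branches. From Sinapis_australis up to the same node: 5 branches. Total: 3 + 5 = 8.

8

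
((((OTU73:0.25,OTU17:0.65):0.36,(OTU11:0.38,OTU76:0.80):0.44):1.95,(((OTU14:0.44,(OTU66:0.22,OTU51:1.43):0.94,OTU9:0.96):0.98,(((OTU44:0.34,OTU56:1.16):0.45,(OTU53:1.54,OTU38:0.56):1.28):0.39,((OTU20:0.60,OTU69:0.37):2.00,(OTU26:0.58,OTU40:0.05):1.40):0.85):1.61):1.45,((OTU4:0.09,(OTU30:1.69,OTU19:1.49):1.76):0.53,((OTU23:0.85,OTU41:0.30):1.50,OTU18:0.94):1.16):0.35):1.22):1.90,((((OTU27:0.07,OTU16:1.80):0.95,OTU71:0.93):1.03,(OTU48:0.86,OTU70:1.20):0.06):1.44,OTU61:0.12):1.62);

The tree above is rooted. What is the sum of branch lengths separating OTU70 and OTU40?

12.80

The path runs OTU70 → … → MRCA → … → OTU40; the MRCA is the root of the tree.
Branch lengths along that path: 1.20 + 0.06 + 1.44 + 1.62 + 1.90 + 1.22 + 1.45 + 1.61 + 0.85 + 1.40 + 0.05 = 12.80.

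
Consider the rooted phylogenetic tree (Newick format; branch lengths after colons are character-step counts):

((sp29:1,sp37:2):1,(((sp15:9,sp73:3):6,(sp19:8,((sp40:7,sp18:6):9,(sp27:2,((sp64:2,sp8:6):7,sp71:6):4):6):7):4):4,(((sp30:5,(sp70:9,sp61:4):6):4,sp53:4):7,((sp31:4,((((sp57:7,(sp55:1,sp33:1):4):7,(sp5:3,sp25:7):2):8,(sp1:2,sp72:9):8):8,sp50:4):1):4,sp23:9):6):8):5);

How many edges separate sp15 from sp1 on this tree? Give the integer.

10

The MRCA of sp15 and sp1 is the node subtending (((sp15,sp73),(sp19,((sp40,sp18),(sp27,((sp64,sp8),sp71))))),(((sp30,(sp70,sp61)),sp53),((sp31,((((sp57,(sp55,sp33)),(sp5,sp25)),(sp1,sp72)),sp50)),sp23))).
From sp15 up to that node: 3 branches. From sp1 up to the same node: 7 branches. Total: 3 + 7 = 10.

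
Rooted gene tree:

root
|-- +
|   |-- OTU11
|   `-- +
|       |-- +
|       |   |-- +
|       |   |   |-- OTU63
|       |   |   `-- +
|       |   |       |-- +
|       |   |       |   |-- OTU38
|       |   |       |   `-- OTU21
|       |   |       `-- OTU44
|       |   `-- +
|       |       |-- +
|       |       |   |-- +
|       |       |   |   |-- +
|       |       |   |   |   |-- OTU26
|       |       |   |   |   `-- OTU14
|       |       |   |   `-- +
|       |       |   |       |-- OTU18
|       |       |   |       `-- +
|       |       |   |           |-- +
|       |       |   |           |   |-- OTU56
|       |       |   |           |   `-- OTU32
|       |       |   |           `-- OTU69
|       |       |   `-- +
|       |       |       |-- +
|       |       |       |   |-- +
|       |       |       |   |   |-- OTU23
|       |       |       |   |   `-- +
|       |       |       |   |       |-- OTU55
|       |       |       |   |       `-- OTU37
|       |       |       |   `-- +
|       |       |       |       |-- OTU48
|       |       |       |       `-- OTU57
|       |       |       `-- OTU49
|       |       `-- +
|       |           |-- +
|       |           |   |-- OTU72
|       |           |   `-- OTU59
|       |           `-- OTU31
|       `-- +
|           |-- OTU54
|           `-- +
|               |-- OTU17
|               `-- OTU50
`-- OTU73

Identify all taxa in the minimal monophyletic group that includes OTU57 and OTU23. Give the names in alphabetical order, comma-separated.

OTU23, OTU37, OTU48, OTU55, OTU57

Tracing OTU57: it sits inside (OTU48,OTU57).
Tracing OTU23: it sits inside (OTU23,(OTU55,OTU37)).
The smallest clade enclosing both is ((OTU23,(OTU55,OTU37)),(OTU48,OTU57)); the answer is its 5 terminal taxa in alphabetical order.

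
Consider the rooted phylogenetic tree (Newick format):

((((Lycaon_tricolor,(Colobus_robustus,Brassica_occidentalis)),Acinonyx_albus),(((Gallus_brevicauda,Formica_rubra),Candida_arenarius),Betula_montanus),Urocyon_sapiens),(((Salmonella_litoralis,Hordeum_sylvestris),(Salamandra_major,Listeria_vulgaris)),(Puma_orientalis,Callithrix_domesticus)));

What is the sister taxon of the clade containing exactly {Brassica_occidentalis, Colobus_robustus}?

The clade containing exactly {Brassica_occidentalis, Colobus_robustus} attaches to the tree at the node subtending (Lycaon_tricolor,(Colobus_robustus,Brassica_occidentalis)).
The other lineage descending from that same node — the sister group — is the single tip Lycaon_tricolor.

Lycaon_tricolor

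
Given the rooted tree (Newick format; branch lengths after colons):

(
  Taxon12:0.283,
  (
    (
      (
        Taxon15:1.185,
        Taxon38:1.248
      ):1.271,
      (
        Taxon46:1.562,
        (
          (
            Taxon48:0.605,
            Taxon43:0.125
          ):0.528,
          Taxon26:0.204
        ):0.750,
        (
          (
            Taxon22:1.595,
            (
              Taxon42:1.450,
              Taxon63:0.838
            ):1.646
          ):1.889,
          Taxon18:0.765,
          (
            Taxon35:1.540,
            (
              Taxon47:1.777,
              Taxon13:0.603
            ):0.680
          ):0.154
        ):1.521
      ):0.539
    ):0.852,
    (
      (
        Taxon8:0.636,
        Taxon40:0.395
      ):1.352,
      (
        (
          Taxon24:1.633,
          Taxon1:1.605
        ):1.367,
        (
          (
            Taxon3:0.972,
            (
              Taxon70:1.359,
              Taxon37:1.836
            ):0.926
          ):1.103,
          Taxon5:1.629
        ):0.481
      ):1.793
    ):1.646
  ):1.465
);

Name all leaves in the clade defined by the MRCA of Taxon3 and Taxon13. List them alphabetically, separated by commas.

Taxon1, Taxon13, Taxon15, Taxon18, Taxon22, Taxon24, Taxon26, Taxon3, Taxon35, Taxon37, Taxon38, Taxon40, Taxon42, Taxon43, Taxon46, Taxon47, Taxon48, Taxon5, Taxon63, Taxon70, Taxon8

Tracing Taxon3: it sits inside (Taxon3,(Taxon70,Taxon37)).
Tracing Taxon13: it sits inside (Taxon47,Taxon13).
The smallest clade enclosing both is (((Taxon15,Taxon38),(Taxon46,((Taxon48,Taxon43),Taxon26),((Taxon22,(Taxon42,Taxon63)),Taxon18,(Taxon35,(Taxon47,Taxon13))))),((Taxon8,Taxon40),((Taxon24,Taxon1),((Taxon3,(Taxon70,Taxon37)),Taxon5)))); the answer is its 21 terminal taxa in alphabetical order.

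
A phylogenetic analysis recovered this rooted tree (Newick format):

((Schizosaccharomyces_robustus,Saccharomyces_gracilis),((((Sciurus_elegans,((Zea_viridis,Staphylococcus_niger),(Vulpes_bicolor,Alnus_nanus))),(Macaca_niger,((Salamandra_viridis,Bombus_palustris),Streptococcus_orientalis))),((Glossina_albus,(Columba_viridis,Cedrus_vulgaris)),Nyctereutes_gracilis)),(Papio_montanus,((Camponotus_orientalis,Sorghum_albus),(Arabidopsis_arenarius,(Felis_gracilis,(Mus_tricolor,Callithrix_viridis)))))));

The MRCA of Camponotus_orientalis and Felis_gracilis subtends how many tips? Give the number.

6

The MRCA of Camponotus_orientalis and Felis_gracilis is the node subtending ((Camponotus_orientalis,Sorghum_albus),(Arabidopsis_arenarius,(Felis_gracilis,(Mus_tricolor,Callithrix_viridis)))).
That clade contains 6 terminal taxa: Arabidopsis_arenarius, Callithrix_viridis, Camponotus_orientalis, Felis_gracilis, Mus_tricolor, Sorghum_albus.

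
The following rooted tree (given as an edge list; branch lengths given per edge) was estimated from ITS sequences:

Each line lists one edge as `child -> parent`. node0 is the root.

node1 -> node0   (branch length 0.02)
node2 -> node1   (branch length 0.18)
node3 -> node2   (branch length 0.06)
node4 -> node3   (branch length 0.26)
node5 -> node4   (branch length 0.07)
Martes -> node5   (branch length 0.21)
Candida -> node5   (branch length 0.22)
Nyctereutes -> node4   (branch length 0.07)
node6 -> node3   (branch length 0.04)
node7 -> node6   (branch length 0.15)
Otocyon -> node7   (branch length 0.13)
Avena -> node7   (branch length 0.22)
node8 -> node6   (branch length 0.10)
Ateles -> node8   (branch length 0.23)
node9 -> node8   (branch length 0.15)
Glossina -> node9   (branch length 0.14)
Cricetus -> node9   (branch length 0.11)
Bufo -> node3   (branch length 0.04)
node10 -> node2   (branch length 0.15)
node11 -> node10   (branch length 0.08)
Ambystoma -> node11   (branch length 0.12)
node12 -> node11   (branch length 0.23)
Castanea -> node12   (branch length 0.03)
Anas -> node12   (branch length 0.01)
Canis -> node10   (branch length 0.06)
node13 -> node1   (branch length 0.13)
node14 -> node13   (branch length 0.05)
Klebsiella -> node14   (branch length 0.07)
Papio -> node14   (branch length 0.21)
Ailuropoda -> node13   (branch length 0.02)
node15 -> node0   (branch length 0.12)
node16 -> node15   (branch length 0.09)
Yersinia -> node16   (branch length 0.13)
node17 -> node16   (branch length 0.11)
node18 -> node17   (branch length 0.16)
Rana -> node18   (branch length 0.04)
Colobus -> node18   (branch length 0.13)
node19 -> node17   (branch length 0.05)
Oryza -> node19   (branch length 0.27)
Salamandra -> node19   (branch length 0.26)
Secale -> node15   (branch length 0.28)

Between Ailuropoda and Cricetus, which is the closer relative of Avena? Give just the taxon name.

The MRCA of Avena and Cricetus subtends ((Otocyon,Avena),(Ateles,(Glossina,Cricetus))) (5 taxa).
The MRCA of Avena and Ailuropoda subtends (((((Martes,Candida),Nyctereutes),((Otocyon,Avena),(Ateles,(Glossina,Cricetus))),Bufo),((Ambystoma,(Castanea,Anas)),Canis)),((Klebsiella,Papio),Ailuropoda)) (16 taxa).
The first is nested inside the second, so Avena shares a more recent common ancestor with Cricetus.

Cricetus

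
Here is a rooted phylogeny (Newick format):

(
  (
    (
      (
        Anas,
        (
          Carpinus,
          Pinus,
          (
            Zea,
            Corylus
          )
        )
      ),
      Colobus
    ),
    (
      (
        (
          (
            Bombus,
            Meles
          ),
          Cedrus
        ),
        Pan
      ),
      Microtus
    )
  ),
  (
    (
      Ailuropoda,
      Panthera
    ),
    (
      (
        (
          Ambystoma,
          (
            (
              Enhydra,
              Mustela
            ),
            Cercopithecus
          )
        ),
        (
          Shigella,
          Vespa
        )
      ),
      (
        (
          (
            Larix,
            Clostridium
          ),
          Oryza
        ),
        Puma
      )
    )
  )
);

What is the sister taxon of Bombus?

Meles

Bombus attaches to the tree at the node subtending (Bombus,Meles).
The other lineage descending from that same node — the sister group — is the single tip Meles.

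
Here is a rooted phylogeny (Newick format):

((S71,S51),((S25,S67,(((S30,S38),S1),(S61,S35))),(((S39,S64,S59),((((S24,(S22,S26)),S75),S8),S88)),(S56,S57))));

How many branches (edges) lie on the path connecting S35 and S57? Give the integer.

The MRCA of S35 and S57 is the node subtending ((S25,S67,(((S30,S38),S1),(S61,S35))),(((S39,S64,S59),((((S24,(S22,S26)),S75),S8),S88)),(S56,S57))).
From S35 up to that node: 4 branches. From S57 up to the same node: 3 branches. Total: 4 + 3 = 7.

7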